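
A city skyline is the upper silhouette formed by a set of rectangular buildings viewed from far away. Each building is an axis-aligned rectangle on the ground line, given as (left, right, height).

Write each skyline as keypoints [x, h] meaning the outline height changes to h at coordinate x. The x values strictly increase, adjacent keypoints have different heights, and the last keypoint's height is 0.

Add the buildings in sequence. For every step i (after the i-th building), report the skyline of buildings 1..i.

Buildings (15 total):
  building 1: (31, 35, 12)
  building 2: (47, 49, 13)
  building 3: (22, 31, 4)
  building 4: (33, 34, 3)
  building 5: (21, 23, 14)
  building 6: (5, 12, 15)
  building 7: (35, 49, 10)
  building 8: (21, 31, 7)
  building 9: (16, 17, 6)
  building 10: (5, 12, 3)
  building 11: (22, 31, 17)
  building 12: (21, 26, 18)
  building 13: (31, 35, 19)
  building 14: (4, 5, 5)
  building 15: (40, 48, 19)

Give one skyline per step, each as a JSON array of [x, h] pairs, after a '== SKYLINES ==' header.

== SKYLINES ==
[[31,12],[35,0]]
[[31,12],[35,0],[47,13],[49,0]]
[[22,4],[31,12],[35,0],[47,13],[49,0]]
[[22,4],[31,12],[35,0],[47,13],[49,0]]
[[21,14],[23,4],[31,12],[35,0],[47,13],[49,0]]
[[5,15],[12,0],[21,14],[23,4],[31,12],[35,0],[47,13],[49,0]]
[[5,15],[12,0],[21,14],[23,4],[31,12],[35,10],[47,13],[49,0]]
[[5,15],[12,0],[21,14],[23,7],[31,12],[35,10],[47,13],[49,0]]
[[5,15],[12,0],[16,6],[17,0],[21,14],[23,7],[31,12],[35,10],[47,13],[49,0]]
[[5,15],[12,0],[16,6],[17,0],[21,14],[23,7],[31,12],[35,10],[47,13],[49,0]]
[[5,15],[12,0],[16,6],[17,0],[21,14],[22,17],[31,12],[35,10],[47,13],[49,0]]
[[5,15],[12,0],[16,6],[17,0],[21,18],[26,17],[31,12],[35,10],[47,13],[49,0]]
[[5,15],[12,0],[16,6],[17,0],[21,18],[26,17],[31,19],[35,10],[47,13],[49,0]]
[[4,5],[5,15],[12,0],[16,6],[17,0],[21,18],[26,17],[31,19],[35,10],[47,13],[49,0]]
[[4,5],[5,15],[12,0],[16,6],[17,0],[21,18],[26,17],[31,19],[35,10],[40,19],[48,13],[49,0]]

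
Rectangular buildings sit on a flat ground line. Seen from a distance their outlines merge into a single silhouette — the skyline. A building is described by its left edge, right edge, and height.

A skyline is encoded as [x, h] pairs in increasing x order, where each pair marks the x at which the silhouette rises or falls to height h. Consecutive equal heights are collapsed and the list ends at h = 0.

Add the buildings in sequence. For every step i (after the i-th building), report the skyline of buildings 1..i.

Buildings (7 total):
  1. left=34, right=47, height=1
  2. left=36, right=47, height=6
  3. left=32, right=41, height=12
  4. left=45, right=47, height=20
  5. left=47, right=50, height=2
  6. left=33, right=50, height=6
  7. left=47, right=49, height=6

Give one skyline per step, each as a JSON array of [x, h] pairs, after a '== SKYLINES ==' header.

== SKYLINES ==
[[34,1],[47,0]]
[[34,1],[36,6],[47,0]]
[[32,12],[41,6],[47,0]]
[[32,12],[41,6],[45,20],[47,0]]
[[32,12],[41,6],[45,20],[47,2],[50,0]]
[[32,12],[41,6],[45,20],[47,6],[50,0]]
[[32,12],[41,6],[45,20],[47,6],[50,0]]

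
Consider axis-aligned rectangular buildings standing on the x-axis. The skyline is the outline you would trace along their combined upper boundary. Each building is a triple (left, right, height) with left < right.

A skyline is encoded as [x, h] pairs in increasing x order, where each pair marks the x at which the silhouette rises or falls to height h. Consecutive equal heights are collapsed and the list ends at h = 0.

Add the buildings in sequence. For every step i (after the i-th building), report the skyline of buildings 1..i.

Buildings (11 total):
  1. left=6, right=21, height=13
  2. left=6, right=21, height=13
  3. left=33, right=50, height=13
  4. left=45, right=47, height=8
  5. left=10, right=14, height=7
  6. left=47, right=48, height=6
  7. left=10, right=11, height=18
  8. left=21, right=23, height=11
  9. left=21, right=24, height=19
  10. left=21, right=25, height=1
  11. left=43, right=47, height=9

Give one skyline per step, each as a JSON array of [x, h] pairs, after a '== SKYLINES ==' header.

== SKYLINES ==
[[6,13],[21,0]]
[[6,13],[21,0]]
[[6,13],[21,0],[33,13],[50,0]]
[[6,13],[21,0],[33,13],[50,0]]
[[6,13],[21,0],[33,13],[50,0]]
[[6,13],[21,0],[33,13],[50,0]]
[[6,13],[10,18],[11,13],[21,0],[33,13],[50,0]]
[[6,13],[10,18],[11,13],[21,11],[23,0],[33,13],[50,0]]
[[6,13],[10,18],[11,13],[21,19],[24,0],[33,13],[50,0]]
[[6,13],[10,18],[11,13],[21,19],[24,1],[25,0],[33,13],[50,0]]
[[6,13],[10,18],[11,13],[21,19],[24,1],[25,0],[33,13],[50,0]]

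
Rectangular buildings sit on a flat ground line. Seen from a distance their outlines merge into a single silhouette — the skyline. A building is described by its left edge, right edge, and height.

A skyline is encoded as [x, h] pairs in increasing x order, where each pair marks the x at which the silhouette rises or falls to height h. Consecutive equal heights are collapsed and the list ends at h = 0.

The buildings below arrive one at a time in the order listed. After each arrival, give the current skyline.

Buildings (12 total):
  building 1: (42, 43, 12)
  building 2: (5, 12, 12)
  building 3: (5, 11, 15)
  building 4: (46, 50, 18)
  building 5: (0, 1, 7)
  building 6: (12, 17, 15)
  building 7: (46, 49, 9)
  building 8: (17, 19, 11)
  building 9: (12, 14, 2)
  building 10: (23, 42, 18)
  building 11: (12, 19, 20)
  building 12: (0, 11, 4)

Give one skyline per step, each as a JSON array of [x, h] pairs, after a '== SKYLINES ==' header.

== SKYLINES ==
[[42,12],[43,0]]
[[5,12],[12,0],[42,12],[43,0]]
[[5,15],[11,12],[12,0],[42,12],[43,0]]
[[5,15],[11,12],[12,0],[42,12],[43,0],[46,18],[50,0]]
[[0,7],[1,0],[5,15],[11,12],[12,0],[42,12],[43,0],[46,18],[50,0]]
[[0,7],[1,0],[5,15],[11,12],[12,15],[17,0],[42,12],[43,0],[46,18],[50,0]]
[[0,7],[1,0],[5,15],[11,12],[12,15],[17,0],[42,12],[43,0],[46,18],[50,0]]
[[0,7],[1,0],[5,15],[11,12],[12,15],[17,11],[19,0],[42,12],[43,0],[46,18],[50,0]]
[[0,7],[1,0],[5,15],[11,12],[12,15],[17,11],[19,0],[42,12],[43,0],[46,18],[50,0]]
[[0,7],[1,0],[5,15],[11,12],[12,15],[17,11],[19,0],[23,18],[42,12],[43,0],[46,18],[50,0]]
[[0,7],[1,0],[5,15],[11,12],[12,20],[19,0],[23,18],[42,12],[43,0],[46,18],[50,0]]
[[0,7],[1,4],[5,15],[11,12],[12,20],[19,0],[23,18],[42,12],[43,0],[46,18],[50,0]]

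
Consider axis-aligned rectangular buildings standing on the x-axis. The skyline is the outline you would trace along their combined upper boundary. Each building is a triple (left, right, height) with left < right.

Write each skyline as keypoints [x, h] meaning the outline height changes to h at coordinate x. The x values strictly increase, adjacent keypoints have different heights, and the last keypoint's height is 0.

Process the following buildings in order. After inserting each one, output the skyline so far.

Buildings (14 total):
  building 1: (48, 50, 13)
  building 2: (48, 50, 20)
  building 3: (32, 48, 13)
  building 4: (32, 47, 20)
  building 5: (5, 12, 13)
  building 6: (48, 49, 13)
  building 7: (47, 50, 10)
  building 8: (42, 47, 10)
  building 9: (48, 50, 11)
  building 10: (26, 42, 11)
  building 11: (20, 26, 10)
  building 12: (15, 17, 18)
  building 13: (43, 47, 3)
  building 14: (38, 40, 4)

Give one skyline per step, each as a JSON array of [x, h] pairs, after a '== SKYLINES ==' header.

== SKYLINES ==
[[48,13],[50,0]]
[[48,20],[50,0]]
[[32,13],[48,20],[50,0]]
[[32,20],[47,13],[48,20],[50,0]]
[[5,13],[12,0],[32,20],[47,13],[48,20],[50,0]]
[[5,13],[12,0],[32,20],[47,13],[48,20],[50,0]]
[[5,13],[12,0],[32,20],[47,13],[48,20],[50,0]]
[[5,13],[12,0],[32,20],[47,13],[48,20],[50,0]]
[[5,13],[12,0],[32,20],[47,13],[48,20],[50,0]]
[[5,13],[12,0],[26,11],[32,20],[47,13],[48,20],[50,0]]
[[5,13],[12,0],[20,10],[26,11],[32,20],[47,13],[48,20],[50,0]]
[[5,13],[12,0],[15,18],[17,0],[20,10],[26,11],[32,20],[47,13],[48,20],[50,0]]
[[5,13],[12,0],[15,18],[17,0],[20,10],[26,11],[32,20],[47,13],[48,20],[50,0]]
[[5,13],[12,0],[15,18],[17,0],[20,10],[26,11],[32,20],[47,13],[48,20],[50,0]]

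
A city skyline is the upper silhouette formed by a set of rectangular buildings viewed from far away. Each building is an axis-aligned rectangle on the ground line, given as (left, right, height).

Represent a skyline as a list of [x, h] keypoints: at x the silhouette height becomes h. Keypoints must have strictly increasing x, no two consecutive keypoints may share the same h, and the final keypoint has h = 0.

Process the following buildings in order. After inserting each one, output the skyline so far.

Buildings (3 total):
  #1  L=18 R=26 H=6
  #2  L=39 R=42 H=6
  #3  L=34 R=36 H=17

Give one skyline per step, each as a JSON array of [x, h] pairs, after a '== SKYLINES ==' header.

== SKYLINES ==
[[18,6],[26,0]]
[[18,6],[26,0],[39,6],[42,0]]
[[18,6],[26,0],[34,17],[36,0],[39,6],[42,0]]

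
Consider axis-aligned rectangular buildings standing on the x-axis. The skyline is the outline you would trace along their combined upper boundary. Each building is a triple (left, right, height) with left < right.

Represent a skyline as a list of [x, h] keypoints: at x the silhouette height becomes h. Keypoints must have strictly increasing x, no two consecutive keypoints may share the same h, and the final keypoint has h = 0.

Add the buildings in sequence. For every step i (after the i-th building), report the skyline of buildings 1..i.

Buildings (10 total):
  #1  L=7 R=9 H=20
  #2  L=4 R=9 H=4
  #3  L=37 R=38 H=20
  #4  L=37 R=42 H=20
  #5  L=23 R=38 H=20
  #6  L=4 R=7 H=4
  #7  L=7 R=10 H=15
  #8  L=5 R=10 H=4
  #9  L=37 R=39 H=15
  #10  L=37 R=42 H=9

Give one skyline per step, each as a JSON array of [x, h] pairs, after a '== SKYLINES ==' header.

== SKYLINES ==
[[7,20],[9,0]]
[[4,4],[7,20],[9,0]]
[[4,4],[7,20],[9,0],[37,20],[38,0]]
[[4,4],[7,20],[9,0],[37,20],[42,0]]
[[4,4],[7,20],[9,0],[23,20],[42,0]]
[[4,4],[7,20],[9,0],[23,20],[42,0]]
[[4,4],[7,20],[9,15],[10,0],[23,20],[42,0]]
[[4,4],[7,20],[9,15],[10,0],[23,20],[42,0]]
[[4,4],[7,20],[9,15],[10,0],[23,20],[42,0]]
[[4,4],[7,20],[9,15],[10,0],[23,20],[42,0]]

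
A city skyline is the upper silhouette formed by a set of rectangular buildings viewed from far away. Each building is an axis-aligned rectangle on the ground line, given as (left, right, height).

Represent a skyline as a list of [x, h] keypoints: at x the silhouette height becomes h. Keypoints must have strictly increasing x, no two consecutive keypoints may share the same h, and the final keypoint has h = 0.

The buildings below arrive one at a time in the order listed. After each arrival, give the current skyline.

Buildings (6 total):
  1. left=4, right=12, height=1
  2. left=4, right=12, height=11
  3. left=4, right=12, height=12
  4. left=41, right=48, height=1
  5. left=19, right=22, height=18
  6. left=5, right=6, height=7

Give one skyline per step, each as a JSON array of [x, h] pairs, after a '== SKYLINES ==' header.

== SKYLINES ==
[[4,1],[12,0]]
[[4,11],[12,0]]
[[4,12],[12,0]]
[[4,12],[12,0],[41,1],[48,0]]
[[4,12],[12,0],[19,18],[22,0],[41,1],[48,0]]
[[4,12],[12,0],[19,18],[22,0],[41,1],[48,0]]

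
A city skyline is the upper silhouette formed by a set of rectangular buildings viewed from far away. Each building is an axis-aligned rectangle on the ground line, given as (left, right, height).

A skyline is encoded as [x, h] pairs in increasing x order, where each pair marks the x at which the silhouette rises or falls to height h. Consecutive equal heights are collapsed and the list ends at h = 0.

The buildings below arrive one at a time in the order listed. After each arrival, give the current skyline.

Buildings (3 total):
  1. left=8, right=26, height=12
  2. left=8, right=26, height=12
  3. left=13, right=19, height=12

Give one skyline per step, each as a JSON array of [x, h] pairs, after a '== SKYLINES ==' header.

== SKYLINES ==
[[8,12],[26,0]]
[[8,12],[26,0]]
[[8,12],[26,0]]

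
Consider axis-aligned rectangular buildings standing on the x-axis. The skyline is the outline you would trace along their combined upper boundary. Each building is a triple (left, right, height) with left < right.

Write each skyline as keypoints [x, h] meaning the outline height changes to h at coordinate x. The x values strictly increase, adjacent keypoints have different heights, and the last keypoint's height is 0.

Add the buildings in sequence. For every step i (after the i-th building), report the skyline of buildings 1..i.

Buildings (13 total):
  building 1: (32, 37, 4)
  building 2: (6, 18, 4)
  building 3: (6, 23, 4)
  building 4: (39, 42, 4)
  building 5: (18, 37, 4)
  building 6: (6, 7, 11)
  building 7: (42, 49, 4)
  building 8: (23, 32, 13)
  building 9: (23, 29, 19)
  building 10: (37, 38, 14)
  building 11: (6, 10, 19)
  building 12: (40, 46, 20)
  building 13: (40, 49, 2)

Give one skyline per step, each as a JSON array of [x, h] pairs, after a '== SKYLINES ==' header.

== SKYLINES ==
[[32,4],[37,0]]
[[6,4],[18,0],[32,4],[37,0]]
[[6,4],[23,0],[32,4],[37,0]]
[[6,4],[23,0],[32,4],[37,0],[39,4],[42,0]]
[[6,4],[37,0],[39,4],[42,0]]
[[6,11],[7,4],[37,0],[39,4],[42,0]]
[[6,11],[7,4],[37,0],[39,4],[49,0]]
[[6,11],[7,4],[23,13],[32,4],[37,0],[39,4],[49,0]]
[[6,11],[7,4],[23,19],[29,13],[32,4],[37,0],[39,4],[49,0]]
[[6,11],[7,4],[23,19],[29,13],[32,4],[37,14],[38,0],[39,4],[49,0]]
[[6,19],[10,4],[23,19],[29,13],[32,4],[37,14],[38,0],[39,4],[49,0]]
[[6,19],[10,4],[23,19],[29,13],[32,4],[37,14],[38,0],[39,4],[40,20],[46,4],[49,0]]
[[6,19],[10,4],[23,19],[29,13],[32,4],[37,14],[38,0],[39,4],[40,20],[46,4],[49,0]]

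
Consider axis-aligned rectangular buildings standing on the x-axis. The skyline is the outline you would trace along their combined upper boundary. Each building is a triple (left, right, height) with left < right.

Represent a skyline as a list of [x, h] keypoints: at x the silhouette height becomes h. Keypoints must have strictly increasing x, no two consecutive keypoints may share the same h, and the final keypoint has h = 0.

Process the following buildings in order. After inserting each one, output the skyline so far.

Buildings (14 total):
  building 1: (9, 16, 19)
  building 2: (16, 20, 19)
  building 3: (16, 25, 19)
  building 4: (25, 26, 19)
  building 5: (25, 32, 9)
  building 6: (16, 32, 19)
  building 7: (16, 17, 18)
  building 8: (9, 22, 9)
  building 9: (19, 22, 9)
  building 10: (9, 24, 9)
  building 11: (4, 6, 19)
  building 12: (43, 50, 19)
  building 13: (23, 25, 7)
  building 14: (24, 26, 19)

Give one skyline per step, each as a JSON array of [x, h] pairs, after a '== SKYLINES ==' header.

== SKYLINES ==
[[9,19],[16,0]]
[[9,19],[20,0]]
[[9,19],[25,0]]
[[9,19],[26,0]]
[[9,19],[26,9],[32,0]]
[[9,19],[32,0]]
[[9,19],[32,0]]
[[9,19],[32,0]]
[[9,19],[32,0]]
[[9,19],[32,0]]
[[4,19],[6,0],[9,19],[32,0]]
[[4,19],[6,0],[9,19],[32,0],[43,19],[50,0]]
[[4,19],[6,0],[9,19],[32,0],[43,19],[50,0]]
[[4,19],[6,0],[9,19],[32,0],[43,19],[50,0]]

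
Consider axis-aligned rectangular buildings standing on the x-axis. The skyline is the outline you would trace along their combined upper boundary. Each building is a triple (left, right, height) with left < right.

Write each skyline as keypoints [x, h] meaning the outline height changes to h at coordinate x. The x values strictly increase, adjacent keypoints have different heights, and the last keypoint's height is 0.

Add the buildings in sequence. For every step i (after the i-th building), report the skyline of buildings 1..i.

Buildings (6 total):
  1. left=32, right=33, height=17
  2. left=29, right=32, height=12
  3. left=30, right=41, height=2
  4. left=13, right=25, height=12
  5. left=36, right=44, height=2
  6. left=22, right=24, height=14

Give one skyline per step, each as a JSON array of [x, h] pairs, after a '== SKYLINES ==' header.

== SKYLINES ==
[[32,17],[33,0]]
[[29,12],[32,17],[33,0]]
[[29,12],[32,17],[33,2],[41,0]]
[[13,12],[25,0],[29,12],[32,17],[33,2],[41,0]]
[[13,12],[25,0],[29,12],[32,17],[33,2],[44,0]]
[[13,12],[22,14],[24,12],[25,0],[29,12],[32,17],[33,2],[44,0]]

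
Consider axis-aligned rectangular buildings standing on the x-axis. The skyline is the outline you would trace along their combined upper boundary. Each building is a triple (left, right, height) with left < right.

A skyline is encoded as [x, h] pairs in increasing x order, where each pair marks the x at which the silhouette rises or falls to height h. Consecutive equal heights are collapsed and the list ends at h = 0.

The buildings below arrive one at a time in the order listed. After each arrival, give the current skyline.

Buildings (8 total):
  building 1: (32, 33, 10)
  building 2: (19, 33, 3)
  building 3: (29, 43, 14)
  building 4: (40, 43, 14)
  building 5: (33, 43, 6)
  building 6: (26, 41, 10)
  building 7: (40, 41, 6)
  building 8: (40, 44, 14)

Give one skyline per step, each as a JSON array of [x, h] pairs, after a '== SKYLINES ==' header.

== SKYLINES ==
[[32,10],[33,0]]
[[19,3],[32,10],[33,0]]
[[19,3],[29,14],[43,0]]
[[19,3],[29,14],[43,0]]
[[19,3],[29,14],[43,0]]
[[19,3],[26,10],[29,14],[43,0]]
[[19,3],[26,10],[29,14],[43,0]]
[[19,3],[26,10],[29,14],[44,0]]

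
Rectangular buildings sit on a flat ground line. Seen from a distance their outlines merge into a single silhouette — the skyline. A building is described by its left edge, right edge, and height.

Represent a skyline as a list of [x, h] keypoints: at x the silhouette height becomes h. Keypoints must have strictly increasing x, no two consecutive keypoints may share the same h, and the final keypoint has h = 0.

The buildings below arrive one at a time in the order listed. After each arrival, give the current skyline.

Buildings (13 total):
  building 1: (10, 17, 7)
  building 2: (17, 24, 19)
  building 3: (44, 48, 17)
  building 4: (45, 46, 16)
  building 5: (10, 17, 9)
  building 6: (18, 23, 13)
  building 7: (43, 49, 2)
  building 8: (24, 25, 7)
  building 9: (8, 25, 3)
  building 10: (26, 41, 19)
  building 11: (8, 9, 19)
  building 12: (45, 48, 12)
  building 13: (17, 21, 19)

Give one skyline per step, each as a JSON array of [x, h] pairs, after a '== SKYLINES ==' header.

== SKYLINES ==
[[10,7],[17,0]]
[[10,7],[17,19],[24,0]]
[[10,7],[17,19],[24,0],[44,17],[48,0]]
[[10,7],[17,19],[24,0],[44,17],[48,0]]
[[10,9],[17,19],[24,0],[44,17],[48,0]]
[[10,9],[17,19],[24,0],[44,17],[48,0]]
[[10,9],[17,19],[24,0],[43,2],[44,17],[48,2],[49,0]]
[[10,9],[17,19],[24,7],[25,0],[43,2],[44,17],[48,2],[49,0]]
[[8,3],[10,9],[17,19],[24,7],[25,0],[43,2],[44,17],[48,2],[49,0]]
[[8,3],[10,9],[17,19],[24,7],[25,0],[26,19],[41,0],[43,2],[44,17],[48,2],[49,0]]
[[8,19],[9,3],[10,9],[17,19],[24,7],[25,0],[26,19],[41,0],[43,2],[44,17],[48,2],[49,0]]
[[8,19],[9,3],[10,9],[17,19],[24,7],[25,0],[26,19],[41,0],[43,2],[44,17],[48,2],[49,0]]
[[8,19],[9,3],[10,9],[17,19],[24,7],[25,0],[26,19],[41,0],[43,2],[44,17],[48,2],[49,0]]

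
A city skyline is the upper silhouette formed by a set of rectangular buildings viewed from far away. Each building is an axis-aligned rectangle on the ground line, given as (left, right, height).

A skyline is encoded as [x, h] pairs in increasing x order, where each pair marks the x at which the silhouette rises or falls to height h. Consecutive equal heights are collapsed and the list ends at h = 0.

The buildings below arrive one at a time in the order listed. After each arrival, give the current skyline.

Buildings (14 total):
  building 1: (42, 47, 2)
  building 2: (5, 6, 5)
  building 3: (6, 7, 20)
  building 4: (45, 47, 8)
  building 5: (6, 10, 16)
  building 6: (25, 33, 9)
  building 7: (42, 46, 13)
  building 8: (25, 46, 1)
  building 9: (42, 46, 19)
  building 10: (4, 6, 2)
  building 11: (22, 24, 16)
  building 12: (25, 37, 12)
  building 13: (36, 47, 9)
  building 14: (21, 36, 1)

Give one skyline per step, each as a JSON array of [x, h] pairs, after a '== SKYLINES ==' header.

== SKYLINES ==
[[42,2],[47,0]]
[[5,5],[6,0],[42,2],[47,0]]
[[5,5],[6,20],[7,0],[42,2],[47,0]]
[[5,5],[6,20],[7,0],[42,2],[45,8],[47,0]]
[[5,5],[6,20],[7,16],[10,0],[42,2],[45,8],[47,0]]
[[5,5],[6,20],[7,16],[10,0],[25,9],[33,0],[42,2],[45,8],[47,0]]
[[5,5],[6,20],[7,16],[10,0],[25,9],[33,0],[42,13],[46,8],[47,0]]
[[5,5],[6,20],[7,16],[10,0],[25,9],[33,1],[42,13],[46,8],[47,0]]
[[5,5],[6,20],[7,16],[10,0],[25,9],[33,1],[42,19],[46,8],[47,0]]
[[4,2],[5,5],[6,20],[7,16],[10,0],[25,9],[33,1],[42,19],[46,8],[47,0]]
[[4,2],[5,5],[6,20],[7,16],[10,0],[22,16],[24,0],[25,9],[33,1],[42,19],[46,8],[47,0]]
[[4,2],[5,5],[6,20],[7,16],[10,0],[22,16],[24,0],[25,12],[37,1],[42,19],[46,8],[47,0]]
[[4,2],[5,5],[6,20],[7,16],[10,0],[22,16],[24,0],[25,12],[37,9],[42,19],[46,9],[47,0]]
[[4,2],[5,5],[6,20],[7,16],[10,0],[21,1],[22,16],[24,1],[25,12],[37,9],[42,19],[46,9],[47,0]]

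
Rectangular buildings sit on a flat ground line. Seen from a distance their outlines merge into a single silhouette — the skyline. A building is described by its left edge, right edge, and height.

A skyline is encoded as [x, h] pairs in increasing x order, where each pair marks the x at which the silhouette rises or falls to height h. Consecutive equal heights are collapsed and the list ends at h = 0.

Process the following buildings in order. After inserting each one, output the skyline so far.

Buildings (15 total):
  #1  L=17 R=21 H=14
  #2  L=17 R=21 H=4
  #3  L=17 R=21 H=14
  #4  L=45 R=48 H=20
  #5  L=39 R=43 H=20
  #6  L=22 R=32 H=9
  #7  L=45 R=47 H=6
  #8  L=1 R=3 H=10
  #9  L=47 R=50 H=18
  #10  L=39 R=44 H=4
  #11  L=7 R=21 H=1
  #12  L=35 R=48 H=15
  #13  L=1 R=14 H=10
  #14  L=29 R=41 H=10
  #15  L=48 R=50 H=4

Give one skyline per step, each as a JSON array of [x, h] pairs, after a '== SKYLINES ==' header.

== SKYLINES ==
[[17,14],[21,0]]
[[17,14],[21,0]]
[[17,14],[21,0]]
[[17,14],[21,0],[45,20],[48,0]]
[[17,14],[21,0],[39,20],[43,0],[45,20],[48,0]]
[[17,14],[21,0],[22,9],[32,0],[39,20],[43,0],[45,20],[48,0]]
[[17,14],[21,0],[22,9],[32,0],[39,20],[43,0],[45,20],[48,0]]
[[1,10],[3,0],[17,14],[21,0],[22,9],[32,0],[39,20],[43,0],[45,20],[48,0]]
[[1,10],[3,0],[17,14],[21,0],[22,9],[32,0],[39,20],[43,0],[45,20],[48,18],[50,0]]
[[1,10],[3,0],[17,14],[21,0],[22,9],[32,0],[39,20],[43,4],[44,0],[45,20],[48,18],[50,0]]
[[1,10],[3,0],[7,1],[17,14],[21,0],[22,9],[32,0],[39,20],[43,4],[44,0],[45,20],[48,18],[50,0]]
[[1,10],[3,0],[7,1],[17,14],[21,0],[22,9],[32,0],[35,15],[39,20],[43,15],[45,20],[48,18],[50,0]]
[[1,10],[14,1],[17,14],[21,0],[22,9],[32,0],[35,15],[39,20],[43,15],[45,20],[48,18],[50,0]]
[[1,10],[14,1],[17,14],[21,0],[22,9],[29,10],[35,15],[39,20],[43,15],[45,20],[48,18],[50,0]]
[[1,10],[14,1],[17,14],[21,0],[22,9],[29,10],[35,15],[39,20],[43,15],[45,20],[48,18],[50,0]]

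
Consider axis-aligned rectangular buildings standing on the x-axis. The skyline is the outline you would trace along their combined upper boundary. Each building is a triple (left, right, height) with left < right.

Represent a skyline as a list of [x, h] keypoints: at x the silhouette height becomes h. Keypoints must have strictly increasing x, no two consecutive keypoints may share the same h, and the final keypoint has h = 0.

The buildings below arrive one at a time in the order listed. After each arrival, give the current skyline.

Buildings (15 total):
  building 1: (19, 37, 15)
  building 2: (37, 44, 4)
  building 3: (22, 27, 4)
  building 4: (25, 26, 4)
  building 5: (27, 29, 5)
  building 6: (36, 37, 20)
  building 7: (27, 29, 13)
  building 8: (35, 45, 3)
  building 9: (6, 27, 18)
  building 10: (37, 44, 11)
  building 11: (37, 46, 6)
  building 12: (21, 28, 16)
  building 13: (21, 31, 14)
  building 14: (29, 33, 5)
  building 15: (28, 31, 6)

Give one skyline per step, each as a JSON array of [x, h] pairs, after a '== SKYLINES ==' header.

== SKYLINES ==
[[19,15],[37,0]]
[[19,15],[37,4],[44,0]]
[[19,15],[37,4],[44,0]]
[[19,15],[37,4],[44,0]]
[[19,15],[37,4],[44,0]]
[[19,15],[36,20],[37,4],[44,0]]
[[19,15],[36,20],[37,4],[44,0]]
[[19,15],[36,20],[37,4],[44,3],[45,0]]
[[6,18],[27,15],[36,20],[37,4],[44,3],[45,0]]
[[6,18],[27,15],[36,20],[37,11],[44,3],[45,0]]
[[6,18],[27,15],[36,20],[37,11],[44,6],[46,0]]
[[6,18],[27,16],[28,15],[36,20],[37,11],[44,6],[46,0]]
[[6,18],[27,16],[28,15],[36,20],[37,11],[44,6],[46,0]]
[[6,18],[27,16],[28,15],[36,20],[37,11],[44,6],[46,0]]
[[6,18],[27,16],[28,15],[36,20],[37,11],[44,6],[46,0]]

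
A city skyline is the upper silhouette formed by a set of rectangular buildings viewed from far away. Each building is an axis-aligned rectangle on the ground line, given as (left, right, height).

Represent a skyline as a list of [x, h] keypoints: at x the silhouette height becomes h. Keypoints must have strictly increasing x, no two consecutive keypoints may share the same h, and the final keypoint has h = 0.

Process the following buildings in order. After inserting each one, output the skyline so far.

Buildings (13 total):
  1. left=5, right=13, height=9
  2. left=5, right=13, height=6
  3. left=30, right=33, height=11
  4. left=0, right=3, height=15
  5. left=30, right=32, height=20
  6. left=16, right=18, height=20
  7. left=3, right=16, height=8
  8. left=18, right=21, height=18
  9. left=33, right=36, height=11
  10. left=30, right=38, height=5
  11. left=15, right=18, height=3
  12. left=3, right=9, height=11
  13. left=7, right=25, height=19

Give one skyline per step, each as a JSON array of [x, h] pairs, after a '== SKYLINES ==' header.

== SKYLINES ==
[[5,9],[13,0]]
[[5,9],[13,0]]
[[5,9],[13,0],[30,11],[33,0]]
[[0,15],[3,0],[5,9],[13,0],[30,11],[33,0]]
[[0,15],[3,0],[5,9],[13,0],[30,20],[32,11],[33,0]]
[[0,15],[3,0],[5,9],[13,0],[16,20],[18,0],[30,20],[32,11],[33,0]]
[[0,15],[3,8],[5,9],[13,8],[16,20],[18,0],[30,20],[32,11],[33,0]]
[[0,15],[3,8],[5,9],[13,8],[16,20],[18,18],[21,0],[30,20],[32,11],[33,0]]
[[0,15],[3,8],[5,9],[13,8],[16,20],[18,18],[21,0],[30,20],[32,11],[36,0]]
[[0,15],[3,8],[5,9],[13,8],[16,20],[18,18],[21,0],[30,20],[32,11],[36,5],[38,0]]
[[0,15],[3,8],[5,9],[13,8],[16,20],[18,18],[21,0],[30,20],[32,11],[36,5],[38,0]]
[[0,15],[3,11],[9,9],[13,8],[16,20],[18,18],[21,0],[30,20],[32,11],[36,5],[38,0]]
[[0,15],[3,11],[7,19],[16,20],[18,19],[25,0],[30,20],[32,11],[36,5],[38,0]]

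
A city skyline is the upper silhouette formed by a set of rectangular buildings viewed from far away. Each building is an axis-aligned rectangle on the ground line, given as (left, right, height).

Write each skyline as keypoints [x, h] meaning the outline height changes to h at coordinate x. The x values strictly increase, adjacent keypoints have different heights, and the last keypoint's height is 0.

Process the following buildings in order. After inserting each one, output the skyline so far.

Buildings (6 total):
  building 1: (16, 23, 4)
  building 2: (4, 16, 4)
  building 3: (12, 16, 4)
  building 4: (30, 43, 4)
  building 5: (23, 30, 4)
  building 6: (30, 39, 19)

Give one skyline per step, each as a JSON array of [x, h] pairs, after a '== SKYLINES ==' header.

== SKYLINES ==
[[16,4],[23,0]]
[[4,4],[23,0]]
[[4,4],[23,0]]
[[4,4],[23,0],[30,4],[43,0]]
[[4,4],[43,0]]
[[4,4],[30,19],[39,4],[43,0]]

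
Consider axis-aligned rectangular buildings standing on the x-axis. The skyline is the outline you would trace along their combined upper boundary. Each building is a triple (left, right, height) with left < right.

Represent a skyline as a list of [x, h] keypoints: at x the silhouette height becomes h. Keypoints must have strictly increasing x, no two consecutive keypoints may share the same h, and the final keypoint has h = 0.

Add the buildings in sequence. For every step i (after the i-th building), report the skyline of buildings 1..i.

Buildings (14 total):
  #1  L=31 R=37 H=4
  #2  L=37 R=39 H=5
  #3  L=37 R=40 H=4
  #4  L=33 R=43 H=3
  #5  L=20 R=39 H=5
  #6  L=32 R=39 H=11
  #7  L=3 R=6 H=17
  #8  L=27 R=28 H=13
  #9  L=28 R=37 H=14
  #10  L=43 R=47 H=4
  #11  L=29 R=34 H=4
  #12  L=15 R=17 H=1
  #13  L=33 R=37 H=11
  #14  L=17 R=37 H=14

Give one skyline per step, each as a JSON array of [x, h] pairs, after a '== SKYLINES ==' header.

== SKYLINES ==
[[31,4],[37,0]]
[[31,4],[37,5],[39,0]]
[[31,4],[37,5],[39,4],[40,0]]
[[31,4],[37,5],[39,4],[40,3],[43,0]]
[[20,5],[39,4],[40,3],[43,0]]
[[20,5],[32,11],[39,4],[40,3],[43,0]]
[[3,17],[6,0],[20,5],[32,11],[39,4],[40,3],[43,0]]
[[3,17],[6,0],[20,5],[27,13],[28,5],[32,11],[39,4],[40,3],[43,0]]
[[3,17],[6,0],[20,5],[27,13],[28,14],[37,11],[39,4],[40,3],[43,0]]
[[3,17],[6,0],[20,5],[27,13],[28,14],[37,11],[39,4],[40,3],[43,4],[47,0]]
[[3,17],[6,0],[20,5],[27,13],[28,14],[37,11],[39,4],[40,3],[43,4],[47,0]]
[[3,17],[6,0],[15,1],[17,0],[20,5],[27,13],[28,14],[37,11],[39,4],[40,3],[43,4],[47,0]]
[[3,17],[6,0],[15,1],[17,0],[20,5],[27,13],[28,14],[37,11],[39,4],[40,3],[43,4],[47,0]]
[[3,17],[6,0],[15,1],[17,14],[37,11],[39,4],[40,3],[43,4],[47,0]]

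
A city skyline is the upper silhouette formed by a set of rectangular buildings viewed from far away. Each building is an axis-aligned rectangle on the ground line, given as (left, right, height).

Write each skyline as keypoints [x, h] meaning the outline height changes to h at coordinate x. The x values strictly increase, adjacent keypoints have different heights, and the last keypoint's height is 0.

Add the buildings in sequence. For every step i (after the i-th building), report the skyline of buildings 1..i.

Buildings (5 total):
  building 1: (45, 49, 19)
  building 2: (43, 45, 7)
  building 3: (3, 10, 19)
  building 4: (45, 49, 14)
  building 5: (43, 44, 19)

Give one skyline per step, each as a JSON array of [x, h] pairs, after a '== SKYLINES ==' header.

== SKYLINES ==
[[45,19],[49,0]]
[[43,7],[45,19],[49,0]]
[[3,19],[10,0],[43,7],[45,19],[49,0]]
[[3,19],[10,0],[43,7],[45,19],[49,0]]
[[3,19],[10,0],[43,19],[44,7],[45,19],[49,0]]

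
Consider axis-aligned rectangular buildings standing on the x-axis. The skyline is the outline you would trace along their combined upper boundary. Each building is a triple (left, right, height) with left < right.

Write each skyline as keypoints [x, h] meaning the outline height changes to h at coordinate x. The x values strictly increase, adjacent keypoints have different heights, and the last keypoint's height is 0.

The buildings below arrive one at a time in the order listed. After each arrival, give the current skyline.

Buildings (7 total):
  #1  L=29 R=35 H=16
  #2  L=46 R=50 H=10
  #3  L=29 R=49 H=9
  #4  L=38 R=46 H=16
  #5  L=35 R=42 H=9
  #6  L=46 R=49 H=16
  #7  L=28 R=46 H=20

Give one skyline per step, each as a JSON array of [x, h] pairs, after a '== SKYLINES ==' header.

== SKYLINES ==
[[29,16],[35,0]]
[[29,16],[35,0],[46,10],[50,0]]
[[29,16],[35,9],[46,10],[50,0]]
[[29,16],[35,9],[38,16],[46,10],[50,0]]
[[29,16],[35,9],[38,16],[46,10],[50,0]]
[[29,16],[35,9],[38,16],[49,10],[50,0]]
[[28,20],[46,16],[49,10],[50,0]]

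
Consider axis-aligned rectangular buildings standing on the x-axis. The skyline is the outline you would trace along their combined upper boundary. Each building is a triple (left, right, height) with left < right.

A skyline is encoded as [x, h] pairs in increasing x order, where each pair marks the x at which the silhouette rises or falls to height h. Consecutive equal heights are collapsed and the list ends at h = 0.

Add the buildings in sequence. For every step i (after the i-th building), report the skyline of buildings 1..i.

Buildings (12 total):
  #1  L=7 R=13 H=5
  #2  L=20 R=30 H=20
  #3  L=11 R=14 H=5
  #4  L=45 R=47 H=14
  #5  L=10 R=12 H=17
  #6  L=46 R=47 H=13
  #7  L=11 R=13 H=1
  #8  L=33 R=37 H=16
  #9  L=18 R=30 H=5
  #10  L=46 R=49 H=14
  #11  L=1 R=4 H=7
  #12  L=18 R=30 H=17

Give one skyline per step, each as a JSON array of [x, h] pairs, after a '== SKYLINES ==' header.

== SKYLINES ==
[[7,5],[13,0]]
[[7,5],[13,0],[20,20],[30,0]]
[[7,5],[14,0],[20,20],[30,0]]
[[7,5],[14,0],[20,20],[30,0],[45,14],[47,0]]
[[7,5],[10,17],[12,5],[14,0],[20,20],[30,0],[45,14],[47,0]]
[[7,5],[10,17],[12,5],[14,0],[20,20],[30,0],[45,14],[47,0]]
[[7,5],[10,17],[12,5],[14,0],[20,20],[30,0],[45,14],[47,0]]
[[7,5],[10,17],[12,5],[14,0],[20,20],[30,0],[33,16],[37,0],[45,14],[47,0]]
[[7,5],[10,17],[12,5],[14,0],[18,5],[20,20],[30,0],[33,16],[37,0],[45,14],[47,0]]
[[7,5],[10,17],[12,5],[14,0],[18,5],[20,20],[30,0],[33,16],[37,0],[45,14],[49,0]]
[[1,7],[4,0],[7,5],[10,17],[12,5],[14,0],[18,5],[20,20],[30,0],[33,16],[37,0],[45,14],[49,0]]
[[1,7],[4,0],[7,5],[10,17],[12,5],[14,0],[18,17],[20,20],[30,0],[33,16],[37,0],[45,14],[49,0]]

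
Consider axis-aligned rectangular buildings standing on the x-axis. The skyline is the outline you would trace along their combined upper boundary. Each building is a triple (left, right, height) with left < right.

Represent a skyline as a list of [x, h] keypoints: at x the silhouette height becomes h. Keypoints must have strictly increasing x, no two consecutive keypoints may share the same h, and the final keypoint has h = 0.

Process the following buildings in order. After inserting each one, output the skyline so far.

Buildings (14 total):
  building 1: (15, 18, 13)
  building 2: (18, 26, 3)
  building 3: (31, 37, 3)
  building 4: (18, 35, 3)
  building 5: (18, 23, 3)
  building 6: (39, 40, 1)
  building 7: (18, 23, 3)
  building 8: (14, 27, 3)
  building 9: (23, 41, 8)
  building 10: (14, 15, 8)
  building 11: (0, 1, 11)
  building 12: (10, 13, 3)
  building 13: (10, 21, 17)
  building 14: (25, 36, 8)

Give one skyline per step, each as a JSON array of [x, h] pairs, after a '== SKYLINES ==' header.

== SKYLINES ==
[[15,13],[18,0]]
[[15,13],[18,3],[26,0]]
[[15,13],[18,3],[26,0],[31,3],[37,0]]
[[15,13],[18,3],[37,0]]
[[15,13],[18,3],[37,0]]
[[15,13],[18,3],[37,0],[39,1],[40,0]]
[[15,13],[18,3],[37,0],[39,1],[40,0]]
[[14,3],[15,13],[18,3],[37,0],[39,1],[40,0]]
[[14,3],[15,13],[18,3],[23,8],[41,0]]
[[14,8],[15,13],[18,3],[23,8],[41,0]]
[[0,11],[1,0],[14,8],[15,13],[18,3],[23,8],[41,0]]
[[0,11],[1,0],[10,3],[13,0],[14,8],[15,13],[18,3],[23,8],[41,0]]
[[0,11],[1,0],[10,17],[21,3],[23,8],[41,0]]
[[0,11],[1,0],[10,17],[21,3],[23,8],[41,0]]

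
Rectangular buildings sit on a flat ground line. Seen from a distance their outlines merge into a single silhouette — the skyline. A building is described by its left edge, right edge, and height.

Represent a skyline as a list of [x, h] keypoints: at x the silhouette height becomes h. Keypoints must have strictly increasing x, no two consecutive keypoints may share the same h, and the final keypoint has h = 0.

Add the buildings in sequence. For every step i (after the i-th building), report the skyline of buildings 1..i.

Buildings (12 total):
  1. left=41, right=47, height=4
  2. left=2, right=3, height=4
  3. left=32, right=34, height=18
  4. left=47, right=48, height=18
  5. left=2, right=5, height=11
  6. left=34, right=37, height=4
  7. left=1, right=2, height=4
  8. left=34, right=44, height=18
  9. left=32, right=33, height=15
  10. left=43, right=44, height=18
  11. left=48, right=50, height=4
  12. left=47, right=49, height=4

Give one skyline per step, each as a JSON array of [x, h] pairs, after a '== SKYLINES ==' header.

== SKYLINES ==
[[41,4],[47,0]]
[[2,4],[3,0],[41,4],[47,0]]
[[2,4],[3,0],[32,18],[34,0],[41,4],[47,0]]
[[2,4],[3,0],[32,18],[34,0],[41,4],[47,18],[48,0]]
[[2,11],[5,0],[32,18],[34,0],[41,4],[47,18],[48,0]]
[[2,11],[5,0],[32,18],[34,4],[37,0],[41,4],[47,18],[48,0]]
[[1,4],[2,11],[5,0],[32,18],[34,4],[37,0],[41,4],[47,18],[48,0]]
[[1,4],[2,11],[5,0],[32,18],[44,4],[47,18],[48,0]]
[[1,4],[2,11],[5,0],[32,18],[44,4],[47,18],[48,0]]
[[1,4],[2,11],[5,0],[32,18],[44,4],[47,18],[48,0]]
[[1,4],[2,11],[5,0],[32,18],[44,4],[47,18],[48,4],[50,0]]
[[1,4],[2,11],[5,0],[32,18],[44,4],[47,18],[48,4],[50,0]]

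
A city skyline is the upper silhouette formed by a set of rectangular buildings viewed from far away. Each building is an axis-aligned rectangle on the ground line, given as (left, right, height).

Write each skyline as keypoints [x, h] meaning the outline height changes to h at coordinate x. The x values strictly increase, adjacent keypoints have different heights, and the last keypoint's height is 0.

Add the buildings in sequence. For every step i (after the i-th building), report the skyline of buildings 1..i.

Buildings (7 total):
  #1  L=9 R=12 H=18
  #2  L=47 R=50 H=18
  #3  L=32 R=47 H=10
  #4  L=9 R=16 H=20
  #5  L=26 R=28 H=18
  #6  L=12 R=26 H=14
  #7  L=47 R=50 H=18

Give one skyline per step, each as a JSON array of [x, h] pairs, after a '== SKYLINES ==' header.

== SKYLINES ==
[[9,18],[12,0]]
[[9,18],[12,0],[47,18],[50,0]]
[[9,18],[12,0],[32,10],[47,18],[50,0]]
[[9,20],[16,0],[32,10],[47,18],[50,0]]
[[9,20],[16,0],[26,18],[28,0],[32,10],[47,18],[50,0]]
[[9,20],[16,14],[26,18],[28,0],[32,10],[47,18],[50,0]]
[[9,20],[16,14],[26,18],[28,0],[32,10],[47,18],[50,0]]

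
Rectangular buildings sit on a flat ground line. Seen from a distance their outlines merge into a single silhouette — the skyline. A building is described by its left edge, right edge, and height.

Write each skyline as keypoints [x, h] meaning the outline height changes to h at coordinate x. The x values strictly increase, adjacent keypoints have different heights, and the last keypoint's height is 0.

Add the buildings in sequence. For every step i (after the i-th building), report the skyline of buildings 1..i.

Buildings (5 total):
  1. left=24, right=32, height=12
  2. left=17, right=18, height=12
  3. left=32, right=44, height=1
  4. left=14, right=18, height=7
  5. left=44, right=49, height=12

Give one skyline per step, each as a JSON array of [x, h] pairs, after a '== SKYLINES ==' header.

== SKYLINES ==
[[24,12],[32,0]]
[[17,12],[18,0],[24,12],[32,0]]
[[17,12],[18,0],[24,12],[32,1],[44,0]]
[[14,7],[17,12],[18,0],[24,12],[32,1],[44,0]]
[[14,7],[17,12],[18,0],[24,12],[32,1],[44,12],[49,0]]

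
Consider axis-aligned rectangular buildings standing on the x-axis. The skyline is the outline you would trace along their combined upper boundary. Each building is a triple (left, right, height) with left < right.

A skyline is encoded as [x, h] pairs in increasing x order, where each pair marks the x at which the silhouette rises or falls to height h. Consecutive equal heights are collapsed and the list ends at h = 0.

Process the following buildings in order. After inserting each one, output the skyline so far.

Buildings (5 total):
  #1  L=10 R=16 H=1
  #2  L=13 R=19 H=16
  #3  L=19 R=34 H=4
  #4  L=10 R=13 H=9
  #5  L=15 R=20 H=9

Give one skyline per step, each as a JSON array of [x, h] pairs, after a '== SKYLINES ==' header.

== SKYLINES ==
[[10,1],[16,0]]
[[10,1],[13,16],[19,0]]
[[10,1],[13,16],[19,4],[34,0]]
[[10,9],[13,16],[19,4],[34,0]]
[[10,9],[13,16],[19,9],[20,4],[34,0]]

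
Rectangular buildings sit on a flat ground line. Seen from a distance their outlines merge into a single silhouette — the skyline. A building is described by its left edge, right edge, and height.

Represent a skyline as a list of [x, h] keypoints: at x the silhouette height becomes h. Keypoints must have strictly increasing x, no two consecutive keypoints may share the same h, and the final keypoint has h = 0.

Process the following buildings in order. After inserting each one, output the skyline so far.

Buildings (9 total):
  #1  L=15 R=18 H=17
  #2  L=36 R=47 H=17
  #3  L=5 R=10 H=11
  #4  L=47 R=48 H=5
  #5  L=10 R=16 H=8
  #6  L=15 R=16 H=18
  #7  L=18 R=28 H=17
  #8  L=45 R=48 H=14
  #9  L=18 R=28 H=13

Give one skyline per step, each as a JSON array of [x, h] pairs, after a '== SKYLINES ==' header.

== SKYLINES ==
[[15,17],[18,0]]
[[15,17],[18,0],[36,17],[47,0]]
[[5,11],[10,0],[15,17],[18,0],[36,17],[47,0]]
[[5,11],[10,0],[15,17],[18,0],[36,17],[47,5],[48,0]]
[[5,11],[10,8],[15,17],[18,0],[36,17],[47,5],[48,0]]
[[5,11],[10,8],[15,18],[16,17],[18,0],[36,17],[47,5],[48,0]]
[[5,11],[10,8],[15,18],[16,17],[28,0],[36,17],[47,5],[48,0]]
[[5,11],[10,8],[15,18],[16,17],[28,0],[36,17],[47,14],[48,0]]
[[5,11],[10,8],[15,18],[16,17],[28,0],[36,17],[47,14],[48,0]]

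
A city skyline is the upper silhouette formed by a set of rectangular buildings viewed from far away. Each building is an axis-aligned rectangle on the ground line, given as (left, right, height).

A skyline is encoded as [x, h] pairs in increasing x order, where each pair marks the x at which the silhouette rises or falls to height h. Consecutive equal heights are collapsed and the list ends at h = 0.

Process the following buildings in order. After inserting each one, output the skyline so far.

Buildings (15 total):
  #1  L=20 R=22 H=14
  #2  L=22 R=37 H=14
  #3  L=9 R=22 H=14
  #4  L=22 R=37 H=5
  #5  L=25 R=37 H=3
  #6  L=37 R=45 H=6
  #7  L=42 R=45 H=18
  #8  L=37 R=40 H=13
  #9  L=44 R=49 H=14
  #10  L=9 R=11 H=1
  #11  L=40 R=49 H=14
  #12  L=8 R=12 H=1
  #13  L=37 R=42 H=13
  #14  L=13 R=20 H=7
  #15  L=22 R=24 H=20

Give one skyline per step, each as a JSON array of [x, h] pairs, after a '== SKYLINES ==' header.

== SKYLINES ==
[[20,14],[22,0]]
[[20,14],[37,0]]
[[9,14],[37,0]]
[[9,14],[37,0]]
[[9,14],[37,0]]
[[9,14],[37,6],[45,0]]
[[9,14],[37,6],[42,18],[45,0]]
[[9,14],[37,13],[40,6],[42,18],[45,0]]
[[9,14],[37,13],[40,6],[42,18],[45,14],[49,0]]
[[9,14],[37,13],[40,6],[42,18],[45,14],[49,0]]
[[9,14],[37,13],[40,14],[42,18],[45,14],[49,0]]
[[8,1],[9,14],[37,13],[40,14],[42,18],[45,14],[49,0]]
[[8,1],[9,14],[37,13],[40,14],[42,18],[45,14],[49,0]]
[[8,1],[9,14],[37,13],[40,14],[42,18],[45,14],[49,0]]
[[8,1],[9,14],[22,20],[24,14],[37,13],[40,14],[42,18],[45,14],[49,0]]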